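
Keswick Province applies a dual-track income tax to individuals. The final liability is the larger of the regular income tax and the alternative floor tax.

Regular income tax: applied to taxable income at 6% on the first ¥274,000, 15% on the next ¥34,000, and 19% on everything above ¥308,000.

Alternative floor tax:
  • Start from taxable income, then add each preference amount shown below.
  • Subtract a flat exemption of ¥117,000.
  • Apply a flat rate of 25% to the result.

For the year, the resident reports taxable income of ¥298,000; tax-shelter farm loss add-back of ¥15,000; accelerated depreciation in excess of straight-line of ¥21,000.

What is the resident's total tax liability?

Regular income tax:
  ¥274,000 × 6% = ¥16,440
  ¥24,000 × 15% = ¥3,600
  → ¥20,040

Alternative floor tax:
  Adjusted income: ¥298,000 + ¥15,000 + ¥21,000 = ¥334,000
  Less exemption ¥117,000 → base ¥217,000
  ¥217,000 × 25% = ¥54,250

¥54,250 > ¥20,040, so the alternative floor tax is the binding amount.

¥54,250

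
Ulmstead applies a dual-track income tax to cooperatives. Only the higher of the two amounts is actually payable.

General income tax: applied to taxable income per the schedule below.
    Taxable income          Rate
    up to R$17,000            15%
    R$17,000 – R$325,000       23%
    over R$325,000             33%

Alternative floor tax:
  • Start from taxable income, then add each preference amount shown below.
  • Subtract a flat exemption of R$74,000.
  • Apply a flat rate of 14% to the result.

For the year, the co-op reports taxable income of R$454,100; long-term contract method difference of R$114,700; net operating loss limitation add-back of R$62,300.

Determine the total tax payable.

R$115,993

Alternative floor tax:
  Adjusted income: R$454,100 + R$114,700 + R$62,300 = R$631,100
  Less exemption R$74,000 → base R$557,100
  R$557,100 × 14% = R$77,994

General income tax:
  R$17,000 × 15% = R$2,550
  R$308,000 × 23% = R$70,840
  R$129,100 × 33% = R$42,603
  → R$115,993

R$115,993 > R$77,994, so the general income tax governs.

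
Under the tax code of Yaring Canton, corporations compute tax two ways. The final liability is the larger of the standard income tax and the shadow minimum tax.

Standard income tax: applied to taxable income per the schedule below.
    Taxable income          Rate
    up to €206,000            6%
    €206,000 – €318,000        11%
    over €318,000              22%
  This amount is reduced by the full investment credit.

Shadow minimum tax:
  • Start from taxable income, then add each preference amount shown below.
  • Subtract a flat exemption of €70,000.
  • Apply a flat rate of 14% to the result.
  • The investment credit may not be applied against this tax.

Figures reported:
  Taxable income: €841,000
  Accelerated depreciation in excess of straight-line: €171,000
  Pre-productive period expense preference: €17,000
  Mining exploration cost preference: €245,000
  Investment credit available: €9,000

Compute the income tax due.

€168,560

Shadow minimum tax:
  Adjusted income: €841,000 + €171,000 + €17,000 + €245,000 = €1,274,000
  Less exemption €70,000 → base €1,204,000
  €1,204,000 × 14% = €168,560

Standard income tax:
  €206,000 × 6% = €12,360
  €112,000 × 11% = €12,320
  €523,000 × 22% = €115,060
  → €139,740
  Less investment credit €9,000 → €130,740

€168,560 > €130,740, so the shadow minimum tax is the binding amount.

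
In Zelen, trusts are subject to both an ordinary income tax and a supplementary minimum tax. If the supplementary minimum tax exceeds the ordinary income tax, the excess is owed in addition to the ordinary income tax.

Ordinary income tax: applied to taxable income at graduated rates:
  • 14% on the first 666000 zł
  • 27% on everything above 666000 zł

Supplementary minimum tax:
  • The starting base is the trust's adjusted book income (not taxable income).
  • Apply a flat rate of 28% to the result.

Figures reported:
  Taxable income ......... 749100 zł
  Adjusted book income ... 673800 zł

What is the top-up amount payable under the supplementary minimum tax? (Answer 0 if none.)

Supplementary minimum tax:
  Base (adjusted book income): 673800 zł
  673800 zł × 28% = 188664 zł

Ordinary income tax:
  666000 zł × 14% = 93240 zł
  83100 zł × 27% = 22437 zł
  → 115677 zł

Excess of supplementary minimum tax over ordinary income tax: 188664 zł − 115677 zł = 72987 zł.

72987 zł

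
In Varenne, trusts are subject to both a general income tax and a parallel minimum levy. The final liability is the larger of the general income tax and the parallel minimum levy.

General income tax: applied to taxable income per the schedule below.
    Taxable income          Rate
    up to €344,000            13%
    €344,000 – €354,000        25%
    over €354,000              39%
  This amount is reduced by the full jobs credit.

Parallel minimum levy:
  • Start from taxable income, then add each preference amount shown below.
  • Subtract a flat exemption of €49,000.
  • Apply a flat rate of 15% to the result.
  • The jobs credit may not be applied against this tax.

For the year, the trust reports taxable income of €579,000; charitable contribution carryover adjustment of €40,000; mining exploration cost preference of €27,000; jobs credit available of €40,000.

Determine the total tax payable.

€94,970

General income tax:
  €344,000 × 13% = €44,720
  €10,000 × 25% = €2,500
  €225,000 × 39% = €87,750
  → €134,970
  Less jobs credit €40,000 → €94,970

Parallel minimum levy:
  Adjusted income: €579,000 + €40,000 + €27,000 = €646,000
  Less exemption €49,000 → base €597,000
  €597,000 × 15% = €89,550

€94,970 > €89,550, so the general income tax governs.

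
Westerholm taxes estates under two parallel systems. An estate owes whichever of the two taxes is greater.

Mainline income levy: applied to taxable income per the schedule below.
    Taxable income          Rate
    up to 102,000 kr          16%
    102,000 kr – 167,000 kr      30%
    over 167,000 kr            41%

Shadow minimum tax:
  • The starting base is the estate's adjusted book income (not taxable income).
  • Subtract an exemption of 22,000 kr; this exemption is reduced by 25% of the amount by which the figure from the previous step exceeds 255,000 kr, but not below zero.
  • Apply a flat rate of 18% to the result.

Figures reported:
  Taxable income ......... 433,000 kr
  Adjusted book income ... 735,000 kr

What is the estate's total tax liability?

144,880 kr

Mainline income levy:
  102,000 kr × 16% = 16,320 kr
  65,000 kr × 30% = 19,500 kr
  266,000 kr × 41% = 109,060 kr
  → 144,880 kr

Shadow minimum tax:
  Base (adjusted book income): 735,000 kr
  Exemption: 25% × (735,000 kr − 255,000 kr) = 120,000 kr ≥ 22,000 kr, so the exemption is fully phased out
  Base: 735,000 kr − 0 kr = 735,000 kr
  735,000 kr × 18% = 132,300 kr

144,880 kr > 132,300 kr, so the mainline income levy governs.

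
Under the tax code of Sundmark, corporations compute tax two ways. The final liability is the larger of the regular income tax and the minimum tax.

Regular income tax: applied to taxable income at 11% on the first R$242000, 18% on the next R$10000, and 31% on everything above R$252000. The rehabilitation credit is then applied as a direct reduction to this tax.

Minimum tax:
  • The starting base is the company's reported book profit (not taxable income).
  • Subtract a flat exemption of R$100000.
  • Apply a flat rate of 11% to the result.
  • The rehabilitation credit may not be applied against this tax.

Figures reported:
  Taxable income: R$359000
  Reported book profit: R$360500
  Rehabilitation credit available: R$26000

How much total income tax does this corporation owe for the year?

R$35590

Regular income tax:
  R$242000 × 11% = R$26620
  R$10000 × 18% = R$1800
  R$107000 × 31% = R$33170
  → R$61590
  Less rehabilitation credit R$26000 → R$35590

Minimum tax:
  Base (reported book profit): R$360500
  Less exemption R$100000 → base R$260500
  R$260500 × 11% = R$28655

R$35590 > R$28655, so the regular income tax governs.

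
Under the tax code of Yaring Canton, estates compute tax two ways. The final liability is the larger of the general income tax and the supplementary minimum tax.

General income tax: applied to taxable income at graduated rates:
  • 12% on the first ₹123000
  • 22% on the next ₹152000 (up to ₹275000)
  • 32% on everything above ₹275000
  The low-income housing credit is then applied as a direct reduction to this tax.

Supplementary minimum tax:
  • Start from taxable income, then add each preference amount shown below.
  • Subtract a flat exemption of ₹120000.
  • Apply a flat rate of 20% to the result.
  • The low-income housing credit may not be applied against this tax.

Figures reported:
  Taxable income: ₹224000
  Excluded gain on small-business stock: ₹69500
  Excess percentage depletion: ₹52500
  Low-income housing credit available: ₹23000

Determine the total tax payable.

General income tax:
  ₹123000 × 12% = ₹14760
  ₹101000 × 22% = ₹22220
  → ₹36980
  Less low-income housing credit ₹23000 → ₹13980

Supplementary minimum tax:
  Adjusted income: ₹224000 + ₹69500 + ₹52500 = ₹346000
  Less exemption ₹120000 → base ₹226000
  ₹226000 × 20% = ₹45200

₹45200 > ₹13980, so the supplementary minimum tax is the binding amount.

₹45200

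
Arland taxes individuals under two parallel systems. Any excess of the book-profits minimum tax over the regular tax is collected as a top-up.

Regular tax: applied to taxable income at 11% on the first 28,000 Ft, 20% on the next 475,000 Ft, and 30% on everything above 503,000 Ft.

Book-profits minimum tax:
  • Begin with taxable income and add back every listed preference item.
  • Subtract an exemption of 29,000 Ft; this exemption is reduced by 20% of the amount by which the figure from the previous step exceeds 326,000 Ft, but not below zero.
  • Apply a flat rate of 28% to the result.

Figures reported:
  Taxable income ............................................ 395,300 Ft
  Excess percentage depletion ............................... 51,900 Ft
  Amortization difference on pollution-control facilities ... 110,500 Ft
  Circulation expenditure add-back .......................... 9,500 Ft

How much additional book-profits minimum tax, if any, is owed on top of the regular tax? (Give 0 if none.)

82,276 Ft

Book-profits minimum tax:
  Adjusted income: 395,300 Ft + 51,900 Ft + 110,500 Ft + 9,500 Ft = 567,200 Ft
  Exemption: 20% × (567,200 Ft − 326,000 Ft) = 48,240 Ft ≥ 29,000 Ft, so the exemption is fully phased out
  Base: 567,200 Ft − 0 Ft = 567,200 Ft
  567,200 Ft × 28% = 158,816 Ft

Regular tax:
  28,000 Ft × 11% = 3,080 Ft
  367,300 Ft × 20% = 73,460 Ft
  → 76,540 Ft

Excess of book-profits minimum tax over regular tax: 158,816 Ft − 76,540 Ft = 82,276 Ft.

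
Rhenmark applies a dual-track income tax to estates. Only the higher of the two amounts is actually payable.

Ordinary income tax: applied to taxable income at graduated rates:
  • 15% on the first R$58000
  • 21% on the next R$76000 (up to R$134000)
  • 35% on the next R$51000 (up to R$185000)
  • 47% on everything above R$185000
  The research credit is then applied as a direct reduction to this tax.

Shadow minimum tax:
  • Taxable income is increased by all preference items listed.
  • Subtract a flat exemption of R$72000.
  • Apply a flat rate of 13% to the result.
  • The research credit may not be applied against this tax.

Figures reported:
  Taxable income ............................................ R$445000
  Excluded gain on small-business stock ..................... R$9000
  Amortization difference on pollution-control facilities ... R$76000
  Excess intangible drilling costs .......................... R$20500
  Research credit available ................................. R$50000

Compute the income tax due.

Shadow minimum tax:
  Adjusted income: R$445000 + R$9000 + R$76000 + R$20500 = R$550500
  Less exemption R$72000 → base R$478500
  R$478500 × 13% = R$62205

Ordinary income tax:
  R$58000 × 15% = R$8700
  R$76000 × 21% = R$15960
  R$51000 × 35% = R$17850
  R$260000 × 47% = R$122200
  → R$164710
  Less research credit R$50000 → R$114710

R$114710 > R$62205, so the ordinary income tax governs.

R$114710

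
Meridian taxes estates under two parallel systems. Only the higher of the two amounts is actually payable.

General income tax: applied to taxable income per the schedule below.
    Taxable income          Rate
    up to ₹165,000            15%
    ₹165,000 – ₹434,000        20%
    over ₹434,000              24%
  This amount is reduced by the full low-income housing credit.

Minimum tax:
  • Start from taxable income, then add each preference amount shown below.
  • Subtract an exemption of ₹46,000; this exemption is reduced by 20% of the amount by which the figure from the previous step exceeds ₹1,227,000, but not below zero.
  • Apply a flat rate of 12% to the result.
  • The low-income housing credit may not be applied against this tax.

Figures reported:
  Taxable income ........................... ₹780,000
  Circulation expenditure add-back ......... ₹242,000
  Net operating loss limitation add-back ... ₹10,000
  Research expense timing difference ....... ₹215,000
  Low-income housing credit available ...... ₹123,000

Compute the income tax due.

General income tax:
  ₹165,000 × 15% = ₹24,750
  ₹269,000 × 20% = ₹53,800
  ₹346,000 × 24% = ₹83,040
  → ₹161,590
  Less low-income housing credit ₹123,000 → ₹38,590

Minimum tax:
  Adjusted income: ₹780,000 + ₹242,000 + ₹10,000 + ₹215,000 = ₹1,247,000
  Exemption: ₹46,000 − 20% × (₹1,247,000 − ₹1,227,000) = ₹46,000 − ₹4,000 = ₹42,000
  Base: ₹1,247,000 − ₹42,000 = ₹1,205,000
  ₹1,205,000 × 12% = ₹144,600

₹144,600 > ₹38,590, so the minimum tax is the binding amount.

₹144,600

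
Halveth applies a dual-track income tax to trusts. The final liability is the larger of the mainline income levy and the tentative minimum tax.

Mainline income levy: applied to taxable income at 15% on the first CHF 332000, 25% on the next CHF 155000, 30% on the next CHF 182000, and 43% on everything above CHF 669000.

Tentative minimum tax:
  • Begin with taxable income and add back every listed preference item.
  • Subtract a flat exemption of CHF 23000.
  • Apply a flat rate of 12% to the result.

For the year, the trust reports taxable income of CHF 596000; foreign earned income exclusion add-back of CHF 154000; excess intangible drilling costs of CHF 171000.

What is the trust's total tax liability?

CHF 121250

Mainline income levy:
  CHF 332000 × 15% = CHF 49800
  CHF 155000 × 25% = CHF 38750
  CHF 109000 × 30% = CHF 32700
  → CHF 121250

Tentative minimum tax:
  Adjusted income: CHF 596000 + CHF 154000 + CHF 171000 = CHF 921000
  Less exemption CHF 23000 → base CHF 898000
  CHF 898000 × 12% = CHF 107760

CHF 121250 > CHF 107760, so the mainline income levy governs.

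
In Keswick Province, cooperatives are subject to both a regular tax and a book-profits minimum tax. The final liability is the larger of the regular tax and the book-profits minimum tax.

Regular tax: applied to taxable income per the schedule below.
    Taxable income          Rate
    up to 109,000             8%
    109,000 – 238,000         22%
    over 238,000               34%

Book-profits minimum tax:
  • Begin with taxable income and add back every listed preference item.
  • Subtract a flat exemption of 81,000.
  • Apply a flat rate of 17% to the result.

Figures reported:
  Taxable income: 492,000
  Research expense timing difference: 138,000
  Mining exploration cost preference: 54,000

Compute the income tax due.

123,460

Book-profits minimum tax:
  Adjusted income: 492,000 + 138,000 + 54,000 = 684,000
  Less exemption 81,000 → base 603,000
  603,000 × 17% = 102,510

Regular tax:
  109,000 × 8% = 8,720
  129,000 × 22% = 28,380
  254,000 × 34% = 86,360
  → 123,460

123,460 > 102,510, so the regular tax governs.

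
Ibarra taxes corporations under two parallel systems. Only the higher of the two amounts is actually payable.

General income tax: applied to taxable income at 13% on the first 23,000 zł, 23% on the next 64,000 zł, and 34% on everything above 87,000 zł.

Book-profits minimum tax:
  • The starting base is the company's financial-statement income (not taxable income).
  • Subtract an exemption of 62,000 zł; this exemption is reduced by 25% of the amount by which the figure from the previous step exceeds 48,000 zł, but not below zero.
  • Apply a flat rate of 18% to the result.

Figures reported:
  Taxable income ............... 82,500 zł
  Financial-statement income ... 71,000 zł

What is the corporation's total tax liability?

Book-profits minimum tax:
  Base (financial-statement income): 71,000 zł
  Exemption: 62,000 zł − 25% × (71,000 zł − 48,000 zł) = 62,000 zł − 5,750 zł = 56,250 zł
  Base: 71,000 zł − 56,250 zł = 14,750 zł
  14,750 zł × 18% = 2,655 zł

General income tax:
  23,000 zł × 13% = 2,990 zł
  59,500 zł × 23% = 13,685 zł
  → 16,675 zł

16,675 zł > 2,655 zł, so the general income tax governs.

16,675 zł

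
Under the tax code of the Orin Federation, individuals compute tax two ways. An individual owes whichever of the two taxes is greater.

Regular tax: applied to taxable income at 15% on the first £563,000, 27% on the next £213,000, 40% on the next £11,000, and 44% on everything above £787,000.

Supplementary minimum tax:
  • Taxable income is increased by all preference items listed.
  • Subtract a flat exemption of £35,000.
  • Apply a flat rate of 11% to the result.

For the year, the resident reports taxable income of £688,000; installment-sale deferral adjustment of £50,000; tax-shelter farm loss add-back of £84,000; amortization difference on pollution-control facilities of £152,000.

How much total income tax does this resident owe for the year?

Regular tax:
  £563,000 × 15% = £84,450
  £125,000 × 27% = £33,750
  → £118,200

Supplementary minimum tax:
  Adjusted income: £688,000 + £50,000 + £84,000 + £152,000 = £974,000
  Less exemption £35,000 → base £939,000
  £939,000 × 11% = £103,290

£118,200 > £103,290, so the regular tax governs.

£118,200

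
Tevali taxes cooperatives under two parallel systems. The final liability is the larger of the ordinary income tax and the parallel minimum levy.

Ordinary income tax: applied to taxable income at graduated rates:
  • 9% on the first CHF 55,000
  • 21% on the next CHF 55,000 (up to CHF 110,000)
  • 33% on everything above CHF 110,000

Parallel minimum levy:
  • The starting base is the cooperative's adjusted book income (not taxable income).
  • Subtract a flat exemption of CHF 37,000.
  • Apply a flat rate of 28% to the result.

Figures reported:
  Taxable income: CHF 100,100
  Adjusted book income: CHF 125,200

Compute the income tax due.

Ordinary income tax:
  CHF 55,000 × 9% = CHF 4,950
  CHF 45,100 × 21% = CHF 9,471
  → CHF 14,421

Parallel minimum levy:
  Base (adjusted book income): CHF 125,200
  Less exemption CHF 37,000 → base CHF 88,200
  CHF 88,200 × 28% = CHF 24,696

CHF 24,696 > CHF 14,421, so the parallel minimum levy is the binding amount.

CHF 24,696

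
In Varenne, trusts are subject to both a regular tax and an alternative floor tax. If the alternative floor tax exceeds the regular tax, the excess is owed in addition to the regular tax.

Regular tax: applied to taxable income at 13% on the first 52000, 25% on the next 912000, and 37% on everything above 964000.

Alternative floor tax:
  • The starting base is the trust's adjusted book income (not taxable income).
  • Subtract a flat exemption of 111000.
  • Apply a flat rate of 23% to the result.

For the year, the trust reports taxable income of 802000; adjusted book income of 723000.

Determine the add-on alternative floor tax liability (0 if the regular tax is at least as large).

Regular tax:
  52000 × 13% = 6760
  750000 × 25% = 187500
  → 194260

Alternative floor tax:
  Base (adjusted book income): 723000
  Less exemption 111000 → base 612000
  612000 × 23% = 140760

140760 ≤ 194260, so no add-on is due.

0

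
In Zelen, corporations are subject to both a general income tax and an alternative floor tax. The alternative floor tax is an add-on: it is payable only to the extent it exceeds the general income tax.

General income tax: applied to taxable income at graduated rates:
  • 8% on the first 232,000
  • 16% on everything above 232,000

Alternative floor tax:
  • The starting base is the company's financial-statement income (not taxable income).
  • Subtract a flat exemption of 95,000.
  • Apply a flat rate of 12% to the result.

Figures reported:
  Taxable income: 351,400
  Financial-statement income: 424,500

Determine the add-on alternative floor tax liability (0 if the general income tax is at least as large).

Alternative floor tax:
  Base (financial-statement income): 424,500
  Less exemption 95,000 → base 329,500
  329,500 × 12% = 39,540

General income tax:
  232,000 × 8% = 18,560
  119,400 × 16% = 19,104
  → 37,664

Excess of alternative floor tax over general income tax: 39,540 − 37,664 = 1,876.

1,876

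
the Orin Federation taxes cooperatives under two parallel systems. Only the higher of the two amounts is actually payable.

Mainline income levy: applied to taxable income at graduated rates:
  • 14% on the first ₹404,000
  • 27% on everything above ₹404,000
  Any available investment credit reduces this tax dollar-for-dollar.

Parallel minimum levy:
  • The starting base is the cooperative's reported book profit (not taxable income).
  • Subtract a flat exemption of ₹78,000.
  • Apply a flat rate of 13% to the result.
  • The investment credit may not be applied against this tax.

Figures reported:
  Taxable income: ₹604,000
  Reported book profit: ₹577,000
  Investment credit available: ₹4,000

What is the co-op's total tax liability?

₹106,560

Mainline income levy:
  ₹404,000 × 14% = ₹56,560
  ₹200,000 × 27% = ₹54,000
  → ₹110,560
  Less investment credit ₹4,000 → ₹106,560

Parallel minimum levy:
  Base (reported book profit): ₹577,000
  Less exemption ₹78,000 → base ₹499,000
  ₹499,000 × 13% = ₹64,870

₹106,560 > ₹64,870, so the mainline income levy governs.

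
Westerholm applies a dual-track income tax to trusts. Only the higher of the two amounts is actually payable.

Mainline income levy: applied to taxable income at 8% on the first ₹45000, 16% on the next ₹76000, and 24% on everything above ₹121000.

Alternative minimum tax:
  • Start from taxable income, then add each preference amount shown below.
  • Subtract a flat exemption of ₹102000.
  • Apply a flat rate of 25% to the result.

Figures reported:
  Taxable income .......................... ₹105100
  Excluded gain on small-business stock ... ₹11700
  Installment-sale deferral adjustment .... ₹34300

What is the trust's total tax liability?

₹13216

Alternative minimum tax:
  Adjusted income: ₹105100 + ₹11700 + ₹34300 = ₹151100
  Less exemption ₹102000 → base ₹49100
  ₹49100 × 25% = ₹12275

Mainline income levy:
  ₹45000 × 8% = ₹3600
  ₹60100 × 16% = ₹9616
  → ₹13216

₹13216 > ₹12275, so the mainline income levy governs.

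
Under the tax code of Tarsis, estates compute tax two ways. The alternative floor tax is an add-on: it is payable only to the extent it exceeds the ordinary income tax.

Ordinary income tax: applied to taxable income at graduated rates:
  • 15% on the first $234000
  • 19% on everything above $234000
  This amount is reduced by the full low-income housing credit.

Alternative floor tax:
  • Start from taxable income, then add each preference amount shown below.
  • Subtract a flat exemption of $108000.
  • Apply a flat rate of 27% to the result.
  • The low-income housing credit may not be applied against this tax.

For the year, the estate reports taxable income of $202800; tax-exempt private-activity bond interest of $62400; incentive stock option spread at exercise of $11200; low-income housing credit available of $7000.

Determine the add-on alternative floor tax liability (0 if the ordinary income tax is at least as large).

$22048

Alternative floor tax:
  Adjusted income: $202800 + $62400 + $11200 = $276400
  Less exemption $108000 → base $168400
  $168400 × 27% = $45468

Ordinary income tax:
  $202800 × 15% = $30420
  Less low-income housing credit $7000 → $23420

Excess of alternative floor tax over ordinary income tax: $45468 − $23420 = $22048.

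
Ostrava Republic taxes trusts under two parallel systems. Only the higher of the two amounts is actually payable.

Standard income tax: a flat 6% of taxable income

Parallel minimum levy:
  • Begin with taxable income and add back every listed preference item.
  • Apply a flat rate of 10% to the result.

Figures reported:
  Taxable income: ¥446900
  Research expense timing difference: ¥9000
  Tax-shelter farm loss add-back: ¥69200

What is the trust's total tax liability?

¥52510

Standard income tax:
  ¥446900 × 6% = ¥26814

Parallel minimum levy:
  Adjusted income: ¥446900 + ¥9000 + ¥69200 = ¥525100
  ¥525100 × 10% = ¥52510

¥52510 > ¥26814, so the parallel minimum levy is the binding amount.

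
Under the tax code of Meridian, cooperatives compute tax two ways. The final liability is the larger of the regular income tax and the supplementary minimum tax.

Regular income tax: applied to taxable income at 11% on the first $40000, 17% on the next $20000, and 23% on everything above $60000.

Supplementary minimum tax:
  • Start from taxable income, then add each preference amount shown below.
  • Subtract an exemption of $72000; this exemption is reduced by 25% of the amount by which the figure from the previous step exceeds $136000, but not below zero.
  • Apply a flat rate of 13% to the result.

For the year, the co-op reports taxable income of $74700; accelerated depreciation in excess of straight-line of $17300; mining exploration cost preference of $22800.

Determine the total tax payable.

Supplementary minimum tax:
  Adjusted income: $74700 + $17300 + $22800 = $114800
  Exemption: $114800 ≤ $136000, so full $72000 applies
  Base: $114800 − $72000 = $42800
  $42800 × 13% = $5564

Regular income tax:
  $40000 × 11% = $4400
  $20000 × 17% = $3400
  $14700 × 23% = $3381
  → $11181

$11181 > $5564, so the regular income tax governs.

$11181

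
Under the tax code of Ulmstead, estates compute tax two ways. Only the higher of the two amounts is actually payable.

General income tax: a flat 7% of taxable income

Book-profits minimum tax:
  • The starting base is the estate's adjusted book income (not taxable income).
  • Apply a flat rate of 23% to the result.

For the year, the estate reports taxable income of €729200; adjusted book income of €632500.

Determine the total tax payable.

€145475

Book-profits minimum tax:
  Base (adjusted book income): €632500
  €632500 × 23% = €145475

General income tax:
  €729200 × 7% = €51044

€145475 > €51044, so the book-profits minimum tax is the binding amount.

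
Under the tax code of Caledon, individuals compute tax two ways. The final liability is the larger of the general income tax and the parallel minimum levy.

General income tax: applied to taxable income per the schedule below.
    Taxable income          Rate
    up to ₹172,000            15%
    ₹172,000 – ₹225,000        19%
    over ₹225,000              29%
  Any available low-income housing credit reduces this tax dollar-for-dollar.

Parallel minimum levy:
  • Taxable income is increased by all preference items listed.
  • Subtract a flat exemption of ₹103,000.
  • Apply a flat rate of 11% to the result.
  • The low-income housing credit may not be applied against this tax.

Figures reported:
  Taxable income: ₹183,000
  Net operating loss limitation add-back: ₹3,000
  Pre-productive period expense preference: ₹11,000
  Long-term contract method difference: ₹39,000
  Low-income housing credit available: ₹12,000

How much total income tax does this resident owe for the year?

₹15,890

General income tax:
  ₹172,000 × 15% = ₹25,800
  ₹11,000 × 19% = ₹2,090
  → ₹27,890
  Less low-income housing credit ₹12,000 → ₹15,890

Parallel minimum levy:
  Adjusted income: ₹183,000 + ₹3,000 + ₹11,000 + ₹39,000 = ₹236,000
  Less exemption ₹103,000 → base ₹133,000
  ₹133,000 × 11% = ₹14,630

₹15,890 > ₹14,630, so the general income tax governs.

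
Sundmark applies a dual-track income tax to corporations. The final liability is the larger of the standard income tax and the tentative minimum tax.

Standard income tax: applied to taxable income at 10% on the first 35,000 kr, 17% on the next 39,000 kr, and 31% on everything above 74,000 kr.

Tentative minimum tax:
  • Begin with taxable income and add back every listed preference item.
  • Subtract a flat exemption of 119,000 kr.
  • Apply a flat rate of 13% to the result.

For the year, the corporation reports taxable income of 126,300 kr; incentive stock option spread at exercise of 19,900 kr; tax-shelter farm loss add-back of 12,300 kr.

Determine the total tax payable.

Tentative minimum tax:
  Adjusted income: 126,300 kr + 19,900 kr + 12,300 kr = 158,500 kr
  Less exemption 119,000 kr → base 39,500 kr
  39,500 kr × 13% = 5,135 kr

Standard income tax:
  35,000 kr × 10% = 3,500 kr
  39,000 kr × 17% = 6,630 kr
  52,300 kr × 31% = 16,213 kr
  → 26,343 kr

26,343 kr > 5,135 kr, so the standard income tax governs.

26,343 kr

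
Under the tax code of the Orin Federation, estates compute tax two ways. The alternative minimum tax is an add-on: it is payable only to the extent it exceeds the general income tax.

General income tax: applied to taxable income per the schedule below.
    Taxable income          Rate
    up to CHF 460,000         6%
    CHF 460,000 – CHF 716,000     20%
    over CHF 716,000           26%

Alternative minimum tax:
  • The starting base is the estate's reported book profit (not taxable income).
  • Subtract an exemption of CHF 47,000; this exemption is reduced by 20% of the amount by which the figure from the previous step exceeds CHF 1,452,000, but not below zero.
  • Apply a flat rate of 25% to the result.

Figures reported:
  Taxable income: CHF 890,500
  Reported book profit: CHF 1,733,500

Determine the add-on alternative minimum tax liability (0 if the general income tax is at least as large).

Alternative minimum tax:
  Base (reported book profit): CHF 1,733,500
  Exemption: 20% × (CHF 1,733,500 − CHF 1,452,000) = CHF 56,300 ≥ CHF 47,000, so the exemption is fully phased out
  Base: CHF 1,733,500 − CHF 0 = CHF 1,733,500
  CHF 1,733,500 × 25% = CHF 433,375

General income tax:
  CHF 460,000 × 6% = CHF 27,600
  CHF 256,000 × 20% = CHF 51,200
  CHF 174,500 × 26% = CHF 45,370
  → CHF 124,170

Excess of alternative minimum tax over general income tax: CHF 433,375 − CHF 124,170 = CHF 309,205.

CHF 309,205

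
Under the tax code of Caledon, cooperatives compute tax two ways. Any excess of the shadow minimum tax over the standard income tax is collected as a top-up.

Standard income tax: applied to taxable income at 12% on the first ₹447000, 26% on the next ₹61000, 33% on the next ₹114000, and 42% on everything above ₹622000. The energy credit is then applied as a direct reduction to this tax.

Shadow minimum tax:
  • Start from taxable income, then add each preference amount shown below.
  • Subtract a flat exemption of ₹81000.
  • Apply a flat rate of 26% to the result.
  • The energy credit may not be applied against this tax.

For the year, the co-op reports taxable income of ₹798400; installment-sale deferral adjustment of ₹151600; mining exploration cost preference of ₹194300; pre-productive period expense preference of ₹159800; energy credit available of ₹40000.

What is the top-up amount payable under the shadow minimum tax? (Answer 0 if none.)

₹176798

Standard income tax:
  ₹447000 × 12% = ₹53640
  ₹61000 × 26% = ₹15860
  ₹114000 × 33% = ₹37620
  ₹176400 × 42% = ₹74088
  → ₹181208
  Less energy credit ₹40000 → ₹141208

Shadow minimum tax:
  Adjusted income: ₹798400 + ₹151600 + ₹194300 + ₹159800 = ₹1304100
  Less exemption ₹81000 → base ₹1223100
  ₹1223100 × 26% = ₹318006

Excess of shadow minimum tax over standard income tax: ₹318006 − ₹141208 = ₹176798.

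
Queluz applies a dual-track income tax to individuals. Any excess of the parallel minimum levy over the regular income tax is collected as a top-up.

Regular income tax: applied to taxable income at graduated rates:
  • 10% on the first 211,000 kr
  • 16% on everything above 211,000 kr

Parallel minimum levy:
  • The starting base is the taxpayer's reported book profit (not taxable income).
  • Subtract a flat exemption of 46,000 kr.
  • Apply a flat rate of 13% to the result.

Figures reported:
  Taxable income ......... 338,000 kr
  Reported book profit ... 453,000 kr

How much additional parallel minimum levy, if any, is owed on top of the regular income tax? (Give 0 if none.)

11,490 kr

Parallel minimum levy:
  Base (reported book profit): 453,000 kr
  Less exemption 46,000 kr → base 407,000 kr
  407,000 kr × 13% = 52,910 kr

Regular income tax:
  211,000 kr × 10% = 21,100 kr
  127,000 kr × 16% = 20,320 kr
  → 41,420 kr

Excess of parallel minimum levy over regular income tax: 52,910 kr − 41,420 kr = 11,490 kr.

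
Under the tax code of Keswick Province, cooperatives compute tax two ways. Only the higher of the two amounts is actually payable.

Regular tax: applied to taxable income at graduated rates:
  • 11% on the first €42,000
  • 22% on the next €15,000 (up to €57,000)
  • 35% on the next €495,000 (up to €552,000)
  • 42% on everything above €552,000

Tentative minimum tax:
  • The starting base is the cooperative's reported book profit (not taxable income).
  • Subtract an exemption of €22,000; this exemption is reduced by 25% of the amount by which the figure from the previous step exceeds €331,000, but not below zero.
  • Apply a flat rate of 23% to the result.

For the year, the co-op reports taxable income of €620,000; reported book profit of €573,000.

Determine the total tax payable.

€209,730

Tentative minimum tax:
  Base (reported book profit): €573,000
  Exemption: 25% × (€573,000 − €331,000) = €60,500 ≥ €22,000, so the exemption is fully phased out
  Base: €573,000 − €0 = €573,000
  €573,000 × 23% = €131,790

Regular tax:
  €42,000 × 11% = €4,620
  €15,000 × 22% = €3,300
  €495,000 × 35% = €173,250
  €68,000 × 42% = €28,560
  → €209,730

€209,730 > €131,790, so the regular tax governs.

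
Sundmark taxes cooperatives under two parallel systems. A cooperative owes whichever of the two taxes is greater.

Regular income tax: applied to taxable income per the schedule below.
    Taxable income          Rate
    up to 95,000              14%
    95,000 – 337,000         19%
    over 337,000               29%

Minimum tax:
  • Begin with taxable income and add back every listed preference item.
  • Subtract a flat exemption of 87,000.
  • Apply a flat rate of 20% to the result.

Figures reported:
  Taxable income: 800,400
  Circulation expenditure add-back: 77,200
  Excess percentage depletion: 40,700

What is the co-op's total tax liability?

193,666

Minimum tax:
  Adjusted income: 800,400 + 77,200 + 40,700 = 918,300
  Less exemption 87,000 → base 831,300
  831,300 × 20% = 166,260

Regular income tax:
  95,000 × 14% = 13,300
  242,000 × 19% = 45,980
  463,400 × 29% = 134,386
  → 193,666

193,666 > 166,260, so the regular income tax governs.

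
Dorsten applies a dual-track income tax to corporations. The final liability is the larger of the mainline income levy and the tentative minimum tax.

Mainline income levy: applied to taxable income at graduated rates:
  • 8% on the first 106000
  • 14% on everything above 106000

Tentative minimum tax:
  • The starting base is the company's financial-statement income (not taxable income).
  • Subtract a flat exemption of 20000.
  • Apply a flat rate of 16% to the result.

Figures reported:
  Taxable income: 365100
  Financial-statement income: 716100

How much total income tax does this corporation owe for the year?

111376

Tentative minimum tax:
  Base (financial-statement income): 716100
  Less exemption 20000 → base 696100
  696100 × 16% = 111376

Mainline income levy:
  106000 × 8% = 8480
  259100 × 14% = 36274
  → 44754

111376 > 44754, so the tentative minimum tax is the binding amount.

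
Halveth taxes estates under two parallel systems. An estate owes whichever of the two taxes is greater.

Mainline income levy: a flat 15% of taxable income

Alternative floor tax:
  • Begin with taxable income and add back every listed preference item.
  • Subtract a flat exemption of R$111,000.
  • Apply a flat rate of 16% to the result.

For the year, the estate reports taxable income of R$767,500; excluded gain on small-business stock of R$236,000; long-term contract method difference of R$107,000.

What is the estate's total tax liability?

Alternative floor tax:
  Adjusted income: R$767,500 + R$236,000 + R$107,000 = R$1,110,500
  Less exemption R$111,000 → base R$999,500
  R$999,500 × 16% = R$159,920

Mainline income levy:
  R$767,500 × 15% = R$115,125

R$159,920 > R$115,125, so the alternative floor tax is the binding amount.

R$159,920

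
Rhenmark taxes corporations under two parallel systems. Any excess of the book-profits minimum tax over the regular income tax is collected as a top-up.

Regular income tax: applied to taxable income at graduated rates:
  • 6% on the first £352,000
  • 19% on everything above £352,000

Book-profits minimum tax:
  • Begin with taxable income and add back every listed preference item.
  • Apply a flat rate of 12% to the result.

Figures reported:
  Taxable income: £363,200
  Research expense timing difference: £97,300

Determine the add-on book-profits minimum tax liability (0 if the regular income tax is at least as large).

£32,012

Book-profits minimum tax:
  Adjusted income: £363,200 + £97,300 = £460,500
  £460,500 × 12% = £55,260

Regular income tax:
  £352,000 × 6% = £21,120
  £11,200 × 19% = £2,128
  → £23,248

Excess of book-profits minimum tax over regular income tax: £55,260 − £23,248 = £32,012.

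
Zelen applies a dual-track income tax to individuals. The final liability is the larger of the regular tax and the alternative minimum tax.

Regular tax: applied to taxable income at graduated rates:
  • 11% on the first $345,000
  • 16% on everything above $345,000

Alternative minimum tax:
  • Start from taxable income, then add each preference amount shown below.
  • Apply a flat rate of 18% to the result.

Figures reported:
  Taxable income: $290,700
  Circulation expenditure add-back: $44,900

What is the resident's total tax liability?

Alternative minimum tax:
  Adjusted income: $290,700 + $44,900 = $335,600
  $335,600 × 18% = $60,408

Regular tax:
  $290,700 × 11% = $31,977

$60,408 > $31,977, so the alternative minimum tax is the binding amount.

$60,408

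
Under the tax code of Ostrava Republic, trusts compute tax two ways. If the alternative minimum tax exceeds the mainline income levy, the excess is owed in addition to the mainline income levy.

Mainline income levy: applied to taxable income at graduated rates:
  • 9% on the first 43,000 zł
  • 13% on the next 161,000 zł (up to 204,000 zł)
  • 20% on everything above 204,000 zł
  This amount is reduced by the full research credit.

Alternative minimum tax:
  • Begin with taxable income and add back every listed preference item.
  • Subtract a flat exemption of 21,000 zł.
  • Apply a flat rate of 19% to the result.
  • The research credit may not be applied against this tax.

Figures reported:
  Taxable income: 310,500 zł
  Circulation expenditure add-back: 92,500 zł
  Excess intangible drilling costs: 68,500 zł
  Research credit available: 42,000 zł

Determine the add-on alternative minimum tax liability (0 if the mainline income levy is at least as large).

81,495 zł

Alternative minimum tax:
  Adjusted income: 310,500 zł + 92,500 zł + 68,500 zł = 471,500 zł
  Less exemption 21,000 zł → base 450,500 zł
  450,500 zł × 19% = 85,595 zł

Mainline income levy:
  43,000 zł × 9% = 3,870 zł
  161,000 zł × 13% = 20,930 zł
  106,500 zł × 20% = 21,300 zł
  → 46,100 zł
  Less research credit 42,000 zł → 4,100 zł

Excess of alternative minimum tax over mainline income levy: 85,595 zł − 4,100 zł = 81,495 zł.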